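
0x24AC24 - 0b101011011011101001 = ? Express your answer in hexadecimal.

0x21F53B

0b101011011011101001 = 0x2B6E9 in hexadecimal.
Subtract column by column in base 16:
  4-9 → B (borrow)
  2-E-1 → 3 (borrow)
  C-6-1 → 5
  A-B → F (borrow)
  4-2-1 → 1
  2-0 → 2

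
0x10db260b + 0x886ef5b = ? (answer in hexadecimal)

Add column by column in base 16, right to left:
  b+b = 6 carry 1
  0+5+1 = 6
  6+f = 5 carry 1
  2+e+1 = 1 carry 1
  b+6+1 = 2 carry 1
  d+8+1 = 6 carry 1
  0+8+1 = 9
  1+0 = 1

0x19621566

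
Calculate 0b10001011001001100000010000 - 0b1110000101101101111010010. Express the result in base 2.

0b11010011011110000111110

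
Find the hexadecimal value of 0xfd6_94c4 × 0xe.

0xddbc22b8

Multiply each base-16 digit by 14, carrying:
  4×14 = 56 → write 8 carry 3
  c×14+3 = 171 → write b carry 10
  4×14+10 = 66 → write 2 carry 4
  9×14+4 = 130 → write 2 carry 8
  6×14+8 = 92 → write c carry 5
  d×14+5 = 187 → write b carry 11
  f×14+11 = 221 → write d carry 13
  remaining carry: d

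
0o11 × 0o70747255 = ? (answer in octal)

Multiply each base-8 digit by 9, carrying:
  5×9 = 45 → write 5 carry 5
  5×9+5 = 50 → write 2 carry 6
  2×9+6 = 24 → write 0 carry 3
  7×9+3 = 66 → write 2 carry 8
  4×9+8 = 44 → write 4 carry 5
  7×9+5 = 68 → write 4 carry 8
  0×9+8 = 8 → write 0 carry 1
  7×9+1 = 64 → write 0 carry 8
  remaining carry: 10

0o1000442025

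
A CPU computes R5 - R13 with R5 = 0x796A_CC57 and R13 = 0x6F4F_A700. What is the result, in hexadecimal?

Subtract column by column in base 16:
  7-0 → 7
  5-0 → 5
  C-7 → 5
  C-A → 2
  A-F → B (borrow)
  6-4-1 → 1
  9-F → A (borrow)
  7-6-1 → 0

0xA1B2557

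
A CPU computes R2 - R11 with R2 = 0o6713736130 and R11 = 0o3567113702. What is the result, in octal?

Subtract column by column in base 8:
  0-2 → 6 (borrow)
  3-0-1 → 2
  1-7 → 2 (borrow)
  6-3-1 → 2
  3-1 → 2
  7-1 → 6
  3-7 → 4 (borrow)
  1-6-1 → 2 (borrow)
  7-5-1 → 1
  6-3 → 3

0o3124622226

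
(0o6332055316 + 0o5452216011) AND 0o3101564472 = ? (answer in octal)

0o60022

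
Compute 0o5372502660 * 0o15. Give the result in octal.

Multiply each base-8 digit by 13, carrying:
  0×13 = 0 → write 0
  6×13 = 78 → write 6 carry 9
  6×13+9 = 87 → write 7 carry 10
  2×13+10 = 36 → write 4 carry 4
  0×13+4 = 4 → write 4
  5×13 = 65 → write 1 carry 8
  2×13+8 = 34 → write 2 carry 4
  7×13+4 = 95 → write 7 carry 11
  3×13+11 = 50 → write 2 carry 6
  5×13+6 = 71 → write 7 carry 8
  remaining carry: 10

0o107272144760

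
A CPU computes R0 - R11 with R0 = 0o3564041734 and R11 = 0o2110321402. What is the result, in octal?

0o1453520332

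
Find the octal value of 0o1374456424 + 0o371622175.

0o1766300621

Add column by column in base 8, right to left:
  4+5 = 1 carry 1
  2+7+1 = 2 carry 1
  4+1+1 = 6
  6+2 = 0 carry 1
  5+2+1 = 0 carry 1
  4+6+1 = 3 carry 1
  4+1+1 = 6
  7+7 = 6 carry 1
  3+3+1 = 7
  1+0 = 1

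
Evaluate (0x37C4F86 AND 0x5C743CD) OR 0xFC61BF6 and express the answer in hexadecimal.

0x37C4F86 AND 0x5C743CD = 0x1444384.
Then OR with 0xFC61BF6.

0xFC65BF6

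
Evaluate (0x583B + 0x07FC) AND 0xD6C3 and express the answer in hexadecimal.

0x4003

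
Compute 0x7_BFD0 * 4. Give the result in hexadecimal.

0x1EFF40

Multiply each base-16 digit by 4, carrying:
  0×4 = 0 → write 0
  D×4 = 52 → write 4 carry 3
  F×4+3 = 63 → write F carry 3
  B×4+3 = 47 → write F carry 2
  7×4+2 = 30 → write E carry 1
  remaining carry: 1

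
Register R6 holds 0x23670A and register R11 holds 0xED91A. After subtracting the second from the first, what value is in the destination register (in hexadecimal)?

Subtract column by column in base 16:
  A-A → 0
  0-1 → F (borrow)
  7-9-1 → D (borrow)
  6-D-1 → 8 (borrow)
  3-E-1 → 4 (borrow)
  2-0-1 → 1

0x148DF0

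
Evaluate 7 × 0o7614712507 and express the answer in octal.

0o66332212361

Multiply each base-8 digit by 7, carrying:
  7×7 = 49 → write 1 carry 6
  0×7+6 = 6 → write 6
  5×7 = 35 → write 3 carry 4
  2×7+4 = 18 → write 2 carry 2
  1×7+2 = 9 → write 1 carry 1
  7×7+1 = 50 → write 2 carry 6
  4×7+6 = 34 → write 2 carry 4
  1×7+4 = 11 → write 3 carry 1
  6×7+1 = 43 → write 3 carry 5
  7×7+5 = 54 → write 6 carry 6
  remaining carry: 6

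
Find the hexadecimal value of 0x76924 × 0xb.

Multiply each base-16 digit by 11, carrying:
  4×11 = 44 → write c carry 2
  2×11+2 = 24 → write 8 carry 1
  9×11+1 = 100 → write 4 carry 6
  6×11+6 = 72 → write 8 carry 4
  7×11+4 = 81 → write 1 carry 5
  remaining carry: 5

0x51848c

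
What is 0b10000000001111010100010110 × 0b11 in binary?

0b110000000101101111101000010

Multiply each base-2 digit by 3, carrying:
  0×3 = 0 → write 0
  1×3 = 3 → write 1 carry 1
  1×3+1 = 4 → write 0 carry 2
  0×3+2 = 2 → write 0 carry 1
  1×3+1 = 4 → write 0 carry 2
  0×3+2 = 2 → write 0 carry 1
  0×3+1 = 1 → write 1
  0×3 = 0 → write 0
  1×3 = 3 → write 1 carry 1
  0×3+1 = 1 → write 1
  1×3 = 3 → write 1 carry 1
  0×3+1 = 1 → write 1
  1×3 = 3 → write 1 carry 1
  1×3+1 = 4 → write 0 carry 2
  1×3+2 = 5 → write 1 carry 2
  1×3+2 = 5 → write 1 carry 2
  0×3+2 = 2 → write 0 carry 1
  0×3+1 = 1 → write 1
  0×3 = 0 → write 0
  0×3 = 0 → write 0
  0×3 = 0 → write 0
  0×3 = 0 → write 0
  0×3 = 0 → write 0
  0×3 = 0 → write 0
  0×3 = 0 → write 0
  1×3 = 3 → write 1 carry 1
  remaining carry: 1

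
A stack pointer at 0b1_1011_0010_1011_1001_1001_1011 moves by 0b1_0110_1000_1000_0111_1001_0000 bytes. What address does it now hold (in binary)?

0b11000110110100000100101011

Add column by column in base 2, right to left:
  1+0 = 1
  1+0 = 1
  0+0 = 0
  1+0 = 1
  1+1 = 0 carry 1
  0+0+1 = 1
  0+0 = 0
  1+1 = 0 carry 1
  1+1+1 = 1 carry 1
  0+1+1 = 0 carry 1
  0+1+1 = 0 carry 1
  1+0+1 = 0 carry 1
  1+0+1 = 0 carry 1
  1+0+1 = 0 carry 1
  0+0+1 = 1
  1+1 = 0 carry 1
  0+0+1 = 1
  1+0 = 1
  0+0 = 0
  0+1 = 1
  1+0 = 1
  1+1 = 0 carry 1
  0+1+1 = 0 carry 1
  1+0+1 = 0 carry 1
  1+1+1 = 1 carry 1
  final carry 1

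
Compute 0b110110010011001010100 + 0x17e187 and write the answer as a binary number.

0x17e187 = 0b101111110000110000111 in binary.
Add column by column in base 2, right to left:
  0+1 = 1
  0+1 = 1
  1+1 = 0 carry 1
  0+0+1 = 1
  1+0 = 1
  0+0 = 0
  1+0 = 1
  0+1 = 1
  0+1 = 1
  1+0 = 1
  1+0 = 1
  0+0 = 0
  0+0 = 0
  1+1 = 0 carry 1
  0+1+1 = 0 carry 1
  0+1+1 = 0 carry 1
  1+1+1 = 1 carry 1
  1+1+1 = 1 carry 1
  0+1+1 = 0 carry 1
  1+0+1 = 0 carry 1
  1+1+1 = 1 carry 1
  final carry 1

0b1100110000011111011011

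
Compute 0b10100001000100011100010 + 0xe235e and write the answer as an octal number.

0o27526100

0b10100001000100011100010 = 0o24104342 in octal.
0xe235e = 0o3421536 in octal.
Add column by column in base 8, right to left:
  2+6 = 0 carry 1
  4+3+1 = 0 carry 1
  3+5+1 = 1 carry 1
  4+1+1 = 6
  0+2 = 2
  1+4 = 5
  4+3 = 7
  2+0 = 2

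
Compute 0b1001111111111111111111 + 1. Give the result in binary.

The trailing 19 digits are 1 (max in base 2), so adding 1 cascades: they roll to 0 and the next digit up increments.

0b1010000000000000000000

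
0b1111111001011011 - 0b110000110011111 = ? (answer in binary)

0b1001110010111100

Subtract column by column in base 2:
  1-1 → 0
  1-1 → 0
  0-1 → 1 (borrow)
  1-1-1 → 1 (borrow)
  1-1-1 → 1 (borrow)
  0-0-1 → 1 (borrow)
  1-0-1 → 0
  0-1 → 1 (borrow)
  0-1-1 → 0 (borrow)
  1-0-1 → 0
  1-0 → 1
  1-0 → 1
  1-0 → 1
  1-1 → 0
  1-1 → 0
  1-0 → 1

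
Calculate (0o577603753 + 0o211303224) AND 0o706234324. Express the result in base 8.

Add column by column in base 8, right to left:
  3+4 = 7
  5+2 = 7
  7+2 = 1 carry 1
  3+3+1 = 7
  0+0 = 0
  6+3 = 1 carry 1
  7+1+1 = 1 carry 1
  7+1+1 = 1 carry 1
  5+2+1 = 0 carry 1
  final carry 1
Sum = 0o1011107177; now AND with 0o706234324:
  1&0=0, 0&7=0, 1&0=0, 1&6=0, 1&2=0, 0&3=0, 7&4=4, 1&3=1, 7&2=2, 7&4=4

0o4124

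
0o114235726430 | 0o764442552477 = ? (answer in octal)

0o774677776477

OR each oct digit independently (no carries):
  1|7=7, 1|6=7, 4|4=4, 2|4=6, 3|4=7, 5|2=7, 7|5=7, 2|5=7, 6|2=6, 4|4=4, 3|7=7, 0|7=7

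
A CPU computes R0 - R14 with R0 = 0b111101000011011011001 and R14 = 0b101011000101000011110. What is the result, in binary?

0b10001111110010111011

Subtract column by column in base 2:
  1-0 → 1
  0-1 → 1 (borrow)
  0-1-1 → 0 (borrow)
  1-1-1 → 1 (borrow)
  1-1-1 → 1 (borrow)
  0-0-1 → 1 (borrow)
  1-0-1 → 0
  1-0 → 1
  0-0 → 0
  1-1 → 0
  1-0 → 1
  0-1 → 1 (borrow)
  0-0-1 → 1 (borrow)
  0-0-1 → 1 (borrow)
  0-0-1 → 1 (borrow)
  1-1-1 → 1 (borrow)
  0-1-1 → 0 (borrow)
  1-0-1 → 0
  1-1 → 0
  1-0 → 1
  1-1 → 0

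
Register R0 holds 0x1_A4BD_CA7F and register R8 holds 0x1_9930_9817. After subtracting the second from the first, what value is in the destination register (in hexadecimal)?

Subtract column by column in base 16:
  F-7 → 8
  7-1 → 6
  A-8 → 2
  C-9 → 3
  D-0 → D
  B-3 → 8
  4-9 → B (borrow)
  A-9-1 → 0
  1-1 → 0

0xB8D3268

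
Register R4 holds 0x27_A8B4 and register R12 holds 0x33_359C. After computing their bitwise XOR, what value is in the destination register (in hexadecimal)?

XOR each hex digit independently (no carries):
  2^3=1, 7^3=4, A^3=9, 8^5=D, B^9=2, 4^C=8

0x149D28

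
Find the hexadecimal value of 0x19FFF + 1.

The trailing 3 digits are F (max in base 16), so adding 1 cascades: they roll to 0 and the next digit up increments.

0x1A000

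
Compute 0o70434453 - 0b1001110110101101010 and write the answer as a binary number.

0b110111010100101111000001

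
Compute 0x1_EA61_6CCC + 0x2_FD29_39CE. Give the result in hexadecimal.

Add column by column in base 16, right to left:
  C+E = A carry 1
  C+C+1 = 9 carry 1
  C+9+1 = 6 carry 1
  6+3+1 = A
  1+9 = A
  6+2 = 8
  A+D = 7 carry 1
  E+F+1 = E carry 1
  1+2+1 = 4

0x4E78AA69A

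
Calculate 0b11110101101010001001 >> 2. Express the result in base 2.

Right shift by 2: drop the 2 least-significant bits.

0b111101011010100010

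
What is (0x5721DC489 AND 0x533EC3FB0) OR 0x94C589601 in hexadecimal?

0xD7E5C9681

0x5721DC489 AND 0x533EC3FB0 = 0x5320C0480.
Then OR with 0x94C589601.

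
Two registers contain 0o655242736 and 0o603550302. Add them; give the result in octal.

0o1461013240

Add column by column in base 8, right to left:
  6+2 = 0 carry 1
  3+0+1 = 4
  7+3 = 2 carry 1
  2+0+1 = 3
  4+5 = 1 carry 1
  2+5+1 = 0 carry 1
  5+3+1 = 1 carry 1
  5+0+1 = 6
  6+6 = 4 carry 1
  final carry 1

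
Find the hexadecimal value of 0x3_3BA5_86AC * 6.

Multiply each base-16 digit by 6, carrying:
  C×6 = 72 → write 8 carry 4
  A×6+4 = 64 → write 0 carry 4
  6×6+4 = 40 → write 8 carry 2
  8×6+2 = 50 → write 2 carry 3
  5×6+3 = 33 → write 1 carry 2
  A×6+2 = 62 → write E carry 3
  B×6+3 = 69 → write 5 carry 4
  3×6+4 = 22 → write 6 carry 1
  3×6+1 = 19 → write 3 carry 1
  remaining carry: 1

0x1365E12808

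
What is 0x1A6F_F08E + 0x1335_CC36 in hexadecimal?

0x2DA5BCC4

Add column by column in base 16, right to left:
  E+6 = 4 carry 1
  8+3+1 = C
  0+C = C
  F+C = B carry 1
  F+5+1 = 5 carry 1
  6+3+1 = A
  A+3 = D
  1+1 = 2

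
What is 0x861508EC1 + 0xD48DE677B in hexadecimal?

Add column by column in base 16, right to left:
  1+B = C
  C+7 = 3 carry 1
  E+7+1 = 6 carry 1
  8+6+1 = F
  0+E = E
  5+D = 2 carry 1
  1+8+1 = A
  6+4 = A
  8+D = 5 carry 1
  final carry 1

0x15AA2EF63C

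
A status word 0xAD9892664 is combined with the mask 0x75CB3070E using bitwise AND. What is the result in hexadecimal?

0x258810604

AND each hex digit independently (no carries):
  A&7=2, D&5=5, 9&C=8, 8&B=8, 9&3=1, 2&0=0, 6&7=6, 6&0=0, 4&E=4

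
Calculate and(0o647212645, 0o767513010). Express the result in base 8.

AND each oct digit independently (no carries):
  6&7=6, 4&6=4, 7&7=7, 2&5=0, 1&1=1, 2&3=2, 6&0=0, 4&1=0, 5&0=0

0o647012000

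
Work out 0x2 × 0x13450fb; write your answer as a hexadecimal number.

0x268a1f6

Multiply each base-16 digit by 2, carrying:
  b×2 = 22 → write 6 carry 1
  f×2+1 = 31 → write f carry 1
  0×2+1 = 1 → write 1
  5×2 = 10 → write a
  4×2 = 8 → write 8
  3×2 = 6 → write 6
  1×2 = 2 → write 2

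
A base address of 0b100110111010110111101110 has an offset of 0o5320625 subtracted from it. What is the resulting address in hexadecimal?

0x860C59

0b100110111010110111101110 = 0x9BADEE in hexadecimal.
0o5320625 = 0x15A195 in hexadecimal.
Subtract column by column in base 16:
  E-5 → 9
  E-9 → 5
  D-1 → C
  A-A → 0
  B-5 → 6
  9-1 → 8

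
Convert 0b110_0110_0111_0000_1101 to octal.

Group the bits in threes: 001 100 110 011 100 001 101 → 1463415.

0o1463415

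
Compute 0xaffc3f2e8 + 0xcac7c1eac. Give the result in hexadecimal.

0x17ac401194

Add column by column in base 16, right to left:
  8+c = 4 carry 1
  e+a+1 = 9 carry 1
  2+e+1 = 1 carry 1
  f+1+1 = 1 carry 1
  3+c+1 = 0 carry 1
  c+7+1 = 4 carry 1
  f+c+1 = c carry 1
  f+a+1 = a carry 1
  a+c+1 = 7 carry 1
  final carry 1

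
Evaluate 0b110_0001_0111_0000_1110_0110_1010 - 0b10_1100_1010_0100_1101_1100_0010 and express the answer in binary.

0b11010011001100000010101000

Subtract column by column in base 2:
  0-0 → 0
  1-1 → 0
  0-0 → 0
  1-0 → 1
  0-0 → 0
  1-0 → 1
  1-1 → 0
  0-1 → 1 (borrow)
  0-1-1 → 0 (borrow)
  1-0-1 → 0
  1-1 → 0
  1-1 → 0
  0-0 → 0
  0-0 → 0
  0-1 → 1 (borrow)
  0-0-1 → 1 (borrow)
  1-0-1 → 0
  1-1 → 0
  1-0 → 1
  0-1 → 1 (borrow)
  1-0-1 → 0
  0-0 → 0
  0-1 → 1 (borrow)
  0-1-1 → 0 (borrow)
  0-0-1 → 1 (borrow)
  1-1-1 → 1 (borrow)
  1-0-1 → 0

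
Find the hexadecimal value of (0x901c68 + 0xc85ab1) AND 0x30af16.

Add column by column in base 16, right to left:
  8+1 = 9
  6+b = 1 carry 1
  c+a+1 = 7 carry 1
  1+5+1 = 7
  0+8 = 8
  9+c = 5 carry 1
  final carry 1
Sum = 0x1587719; now AND with 0x30af16:
  1&0=0, 5&3=1, 8&0=0, 7&a=2, 7&f=7, 1&1=1, 9&6=0

0x102710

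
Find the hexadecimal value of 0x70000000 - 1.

The trailing 7 digits are 0, so subtracting 1 borrows through: they become F and the next digit up decrements.

0x6FFFFFFF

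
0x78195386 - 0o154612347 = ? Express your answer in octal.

0o16631437237

0x78195386 = 0o17006251606 in octal.
Subtract column by column in base 8:
  6-7 → 7 (borrow)
  0-4-1 → 3 (borrow)
  6-3-1 → 2
  1-2 → 7 (borrow)
  5-1-1 → 3
  2-6 → 4 (borrow)
  6-4-1 → 1
  0-5 → 3 (borrow)
  0-1-1 → 6 (borrow)
  7-0-1 → 6
  1-0 → 1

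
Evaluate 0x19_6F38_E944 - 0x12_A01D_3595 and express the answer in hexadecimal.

Subtract column by column in base 16:
  4-5 → F (borrow)
  4-9-1 → A (borrow)
  9-5-1 → 3
  E-3 → B
  8-D → B (borrow)
  3-1-1 → 1
  F-0 → F
  6-A → C (borrow)
  9-2-1 → 6
  1-1 → 0

0x6CF1BB3AF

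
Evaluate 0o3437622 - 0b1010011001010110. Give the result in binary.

0b11011001100100111100

0o3437622 = 0b11100011111110010010 in binary.
Subtract column by column in base 2:
  0-0 → 0
  1-1 → 0
  0-1 → 1 (borrow)
  0-0-1 → 1 (borrow)
  1-1-1 → 1 (borrow)
  0-0-1 → 1 (borrow)
  0-1-1 → 0 (borrow)
  1-0-1 → 0
  1-0 → 1
  1-1 → 0
  1-1 → 0
  1-0 → 1
  1-0 → 1
  1-1 → 0
  0-0 → 0
  0-1 → 1 (borrow)
  0-0-1 → 1 (borrow)
  1-0-1 → 0
  1-0 → 1
  1-0 → 1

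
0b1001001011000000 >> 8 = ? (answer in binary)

Right shift by 8: drop the 8 least-significant bits.

0b10010010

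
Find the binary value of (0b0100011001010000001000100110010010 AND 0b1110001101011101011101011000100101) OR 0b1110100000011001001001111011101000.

0b1110101001011001001001111011101000

0b0100011001010000001000100110010010 AND 0b1110001101011101011101011000100101 = 0b0100001001010000001000000000000000.
Then OR with 0b1110100000011001001001111011101000.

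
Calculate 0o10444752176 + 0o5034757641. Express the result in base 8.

Add column by column in base 8, right to left:
  6+1 = 7
  7+4 = 3 carry 1
  1+6+1 = 0 carry 1
  2+7+1 = 2 carry 1
  5+5+1 = 3 carry 1
  7+7+1 = 7 carry 1
  4+4+1 = 1 carry 1
  4+3+1 = 0 carry 1
  4+0+1 = 5
  0+5 = 5
  1+0 = 1

0o15501732037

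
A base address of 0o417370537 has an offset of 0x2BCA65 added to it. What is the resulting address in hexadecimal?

0x469BBC4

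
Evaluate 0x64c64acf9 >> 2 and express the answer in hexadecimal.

0x193192b3e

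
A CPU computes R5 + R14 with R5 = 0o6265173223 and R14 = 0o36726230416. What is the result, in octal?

0o45213423641

Add column by column in base 8, right to left:
  3+6 = 1 carry 1
  2+1+1 = 4
  2+4 = 6
  3+0 = 3
  7+3 = 2 carry 1
  1+2+1 = 4
  5+6 = 3 carry 1
  6+2+1 = 1 carry 1
  2+7+1 = 2 carry 1
  6+6+1 = 5 carry 1
  0+3+1 = 4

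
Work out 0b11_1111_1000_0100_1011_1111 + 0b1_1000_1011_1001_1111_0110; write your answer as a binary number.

0b10110000011111010110101

Add column by column in base 2, right to left:
  1+0 = 1
  1+1 = 0 carry 1
  1+1+1 = 1 carry 1
  1+0+1 = 0 carry 1
  1+1+1 = 1 carry 1
  1+1+1 = 1 carry 1
  0+1+1 = 0 carry 1
  1+1+1 = 1 carry 1
  0+1+1 = 0 carry 1
  0+0+1 = 1
  1+0 = 1
  0+1 = 1
  0+1 = 1
  0+1 = 1
  0+0 = 0
  1+1 = 0 carry 1
  1+0+1 = 0 carry 1
  1+0+1 = 0 carry 1
  1+0+1 = 0 carry 1
  1+1+1 = 1 carry 1
  1+1+1 = 1 carry 1
  1+0+1 = 0 carry 1
  final carry 1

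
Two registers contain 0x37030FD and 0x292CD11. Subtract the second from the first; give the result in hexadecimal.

0xDD63EC

Subtract column by column in base 16:
  D-1 → C
  F-1 → E
  0-D → 3 (borrow)
  3-C-1 → 6 (borrow)
  0-2-1 → D (borrow)
  7-9-1 → D (borrow)
  3-2-1 → 0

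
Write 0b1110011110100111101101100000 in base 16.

0xE7A7B60

Group the bits into nibbles: 1110 0111 1010 0111 1011 0110 0000 → E7A7B60.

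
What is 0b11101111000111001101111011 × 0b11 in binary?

0b1011001101010101101001110001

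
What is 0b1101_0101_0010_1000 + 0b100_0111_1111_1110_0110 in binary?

0b1010101010100001110

Add column by column in base 2, right to left:
  0+0 = 0
  0+1 = 1
  0+1 = 1
  1+0 = 1
  0+0 = 0
  1+1 = 0 carry 1
  0+1+1 = 0 carry 1
  0+1+1 = 0 carry 1
  1+1+1 = 1 carry 1
  0+1+1 = 0 carry 1
  1+1+1 = 1 carry 1
  0+1+1 = 0 carry 1
  1+1+1 = 1 carry 1
  0+1+1 = 0 carry 1
  1+1+1 = 1 carry 1
  1+0+1 = 0 carry 1
  0+0+1 = 1
  0+0 = 0
  0+1 = 1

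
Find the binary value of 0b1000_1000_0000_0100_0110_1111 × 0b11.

Multiply each base-2 digit by 3, carrying:
  1×3 = 3 → write 1 carry 1
  1×3+1 = 4 → write 0 carry 2
  1×3+2 = 5 → write 1 carry 2
  1×3+2 = 5 → write 1 carry 2
  0×3+2 = 2 → write 0 carry 1
  1×3+1 = 4 → write 0 carry 2
  1×3+2 = 5 → write 1 carry 2
  0×3+2 = 2 → write 0 carry 1
  0×3+1 = 1 → write 1
  0×3 = 0 → write 0
  1×3 = 3 → write 1 carry 1
  0×3+1 = 1 → write 1
  0×3 = 0 → write 0
  0×3 = 0 → write 0
  0×3 = 0 → write 0
  0×3 = 0 → write 0
  0×3 = 0 → write 0
  0×3 = 0 → write 0
  0×3 = 0 → write 0
  1×3 = 3 → write 1 carry 1
  0×3+1 = 1 → write 1
  0×3 = 0 → write 0
  0×3 = 0 → write 0
  1×3 = 3 → write 1 carry 1
  remaining carry: 1

0b1100110000000110101001101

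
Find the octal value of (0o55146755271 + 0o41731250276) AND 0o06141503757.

0o6100001547

Add column by column in base 8, right to left:
  1+6 = 7
  7+7 = 6 carry 1
  2+2+1 = 5
  5+0 = 5
  5+5 = 2 carry 1
  7+2+1 = 2 carry 1
  6+1+1 = 0 carry 1
  4+3+1 = 0 carry 1
  1+7+1 = 1 carry 1
  5+1+1 = 7
  5+4 = 1 carry 1
  final carry 1
Sum = 0o117100225567; now AND with 0o06141503757:
  1&0=0, 1&0=0, 7&6=6, 1&1=1, 0&4=0, 0&1=0, 2&5=0, 2&0=0, 5&3=1, 5&7=5, 6&5=4, 7&7=7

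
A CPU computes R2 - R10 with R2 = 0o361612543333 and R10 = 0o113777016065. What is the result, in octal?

Subtract column by column in base 8:
  3-5 → 6 (borrow)
  3-6-1 → 4 (borrow)
  3-0-1 → 2
  3-6 → 5 (borrow)
  4-1-1 → 2
  5-0 → 5
  2-7 → 3 (borrow)
  1-7-1 → 1 (borrow)
  6-7-1 → 6 (borrow)
  1-3-1 → 5 (borrow)
  6-1-1 → 4
  3-1 → 2

0o245613525246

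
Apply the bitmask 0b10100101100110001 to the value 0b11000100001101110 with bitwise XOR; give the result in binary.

0b01100001101011111

XOR bit by bit (1 where the bits differ):
  11000100001101110
^ 10100101100110001
= 01100001101011111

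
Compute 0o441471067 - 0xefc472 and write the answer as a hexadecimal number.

0x396adc5

0o441471067 = 0x4867237 in hexadecimal.
Subtract column by column in base 16:
  7-2 → 5
  3-7 → c (borrow)
  2-4-1 → d (borrow)
  7-c-1 → a (borrow)
  6-f-1 → 6 (borrow)
  8-e-1 → 9 (borrow)
  4-0-1 → 3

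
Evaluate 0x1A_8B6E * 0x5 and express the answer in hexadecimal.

0x84B926

Multiply each base-16 digit by 5, carrying:
  E×5 = 70 → write 6 carry 4
  6×5+4 = 34 → write 2 carry 2
  B×5+2 = 57 → write 9 carry 3
  8×5+3 = 43 → write B carry 2
  A×5+2 = 52 → write 4 carry 3
  1×5+3 = 8 → write 8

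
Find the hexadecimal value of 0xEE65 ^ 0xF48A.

0x1AEF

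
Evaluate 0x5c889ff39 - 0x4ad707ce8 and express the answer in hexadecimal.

0x11b198251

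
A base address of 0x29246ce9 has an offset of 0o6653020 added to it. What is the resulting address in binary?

0b101001001111111100001011111001

0x29246ce9 = 0b101001001001000110110011101001 in binary.
0o6653020 = 0b110110101011000010000 in binary.
Add column by column in base 2, right to left:
  1+0 = 1
  0+0 = 0
  0+0 = 0
  1+0 = 1
  0+1 = 1
  1+0 = 1
  1+0 = 1
  1+0 = 1
  0+0 = 0
  0+1 = 1
  1+1 = 0 carry 1
  1+0+1 = 0 carry 1
  0+1+1 = 0 carry 1
  1+0+1 = 0 carry 1
  1+1+1 = 1 carry 1
  0+0+1 = 1
  0+1 = 1
  0+1 = 1
  1+0 = 1
  0+1 = 1
  0+1 = 1
  1+0 = 1
  0+0 = 0
  0+0 = 0
  1+0 = 1
  0+0 = 0
  0+0 = 0
  1+0 = 1
  0+0 = 0
  1+0 = 1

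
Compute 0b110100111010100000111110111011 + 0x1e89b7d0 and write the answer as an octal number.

0o12334743613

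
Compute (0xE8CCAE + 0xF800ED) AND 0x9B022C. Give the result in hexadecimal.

0x800008

Add column by column in base 16, right to left:
  E+D = B carry 1
  A+E+1 = 9 carry 1
  C+0+1 = D
  C+0 = C
  8+8 = 0 carry 1
  E+F+1 = E carry 1
  final carry 1
Sum = 0x1E0CD9B; now AND with 0x9B022C:
  1&0=0, E&9=8, 0&B=0, C&0=0, D&2=0, 9&2=0, B&C=8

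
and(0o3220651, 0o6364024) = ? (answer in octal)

0o2220000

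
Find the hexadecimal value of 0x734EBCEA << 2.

2 bits is not a whole number of base-16 digits; in binary: 1110011010011101011110011101010 << 2 = 111001101001110101111001110101000.

0x1CD3AF3A8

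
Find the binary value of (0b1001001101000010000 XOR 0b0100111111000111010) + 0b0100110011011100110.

0b10010100101100010000

First 0b1001001101000010000 XOR 0b0100111111000111010 = 0b1101110010000101010.
Add column by column in base 2, right to left:
  0+0 = 0
  1+1 = 0 carry 1
  0+1+1 = 0 carry 1
  1+0+1 = 0 carry 1
  0+0+1 = 1
  1+1 = 0 carry 1
  0+1+1 = 0 carry 1
  0+1+1 = 0 carry 1
  0+0+1 = 1
  0+1 = 1
  1+1 = 0 carry 1
  0+0+1 = 1
  0+0 = 0
  1+1 = 0 carry 1
  1+1+1 = 1 carry 1
  1+0+1 = 0 carry 1
  0+0+1 = 1
  1+1 = 0 carry 1
  1+0+1 = 0 carry 1
  final carry 1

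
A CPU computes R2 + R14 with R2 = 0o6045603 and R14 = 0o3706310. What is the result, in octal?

0o11754113

Add column by column in base 8, right to left:
  3+0 = 3
  0+1 = 1
  6+3 = 1 carry 1
  5+6+1 = 4 carry 1
  4+0+1 = 5
  0+7 = 7
  6+3 = 1 carry 1
  final carry 1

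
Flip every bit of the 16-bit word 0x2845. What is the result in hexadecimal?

Each hex digit d becomes f−d:
  2→d, 8→7, 4→b, 5→a

0xd7ba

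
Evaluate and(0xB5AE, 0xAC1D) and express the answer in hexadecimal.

AND each hex digit independently (no carries):
  B&A=A, 5&C=4, A&1=0, E&D=C

0xA40C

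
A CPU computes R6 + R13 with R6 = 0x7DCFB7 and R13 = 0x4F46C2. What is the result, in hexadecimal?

0xCD1679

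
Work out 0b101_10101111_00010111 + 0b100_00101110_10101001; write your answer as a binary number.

0b10011101110111000000

Add column by column in base 2, right to left:
  1+1 = 0 carry 1
  1+0+1 = 0 carry 1
  1+0+1 = 0 carry 1
  0+1+1 = 0 carry 1
  1+0+1 = 0 carry 1
  0+1+1 = 0 carry 1
  0+0+1 = 1
  0+1 = 1
  1+0 = 1
  1+1 = 0 carry 1
  1+1+1 = 1 carry 1
  1+1+1 = 1 carry 1
  0+0+1 = 1
  1+1 = 0 carry 1
  0+0+1 = 1
  1+0 = 1
  1+0 = 1
  0+0 = 0
  1+1 = 0 carry 1
  final carry 1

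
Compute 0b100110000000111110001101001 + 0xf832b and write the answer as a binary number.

0xf832b = 0b11111000001100101011 in binary.
Add column by column in base 2, right to left:
  1+1 = 0 carry 1
  0+1+1 = 0 carry 1
  0+0+1 = 1
  1+1 = 0 carry 1
  0+0+1 = 1
  1+1 = 0 carry 1
  1+0+1 = 0 carry 1
  0+0+1 = 1
  0+1 = 1
  0+1 = 1
  1+0 = 1
  1+0 = 1
  1+0 = 1
  1+0 = 1
  1+0 = 1
  0+1 = 1
  0+1 = 1
  0+1 = 1
  0+1 = 1
  0+1 = 1
  0+0 = 0
  0+0 = 0
  1+0 = 1
  1+0 = 1
  0+0 = 0
  0+0 = 0
  1+0 = 1

0b100110011111111111110010100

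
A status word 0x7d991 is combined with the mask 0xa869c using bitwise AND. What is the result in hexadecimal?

0x28090

AND each hex digit independently (no carries):
  7&a=2, d&8=8, 9&6=0, 9&9=9, 1&c=0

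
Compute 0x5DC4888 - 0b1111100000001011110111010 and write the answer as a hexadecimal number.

0x3EC30CE

0b1111100000001011110111010 = 0x1F017BA in hexadecimal.
Subtract column by column in base 16:
  8-A → E (borrow)
  8-B-1 → C (borrow)
  8-7-1 → 0
  4-1 → 3
  C-0 → C
  D-F → E (borrow)
  5-1-1 → 3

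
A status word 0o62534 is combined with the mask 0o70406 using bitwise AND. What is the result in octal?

AND each oct digit independently (no carries):
  6&7=6, 2&0=0, 5&4=4, 3&0=0, 4&6=4

0o60404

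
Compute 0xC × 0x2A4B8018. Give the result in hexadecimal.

Multiply each base-16 digit by 12, carrying:
  8×12 = 96 → write 0 carry 6
  1×12+6 = 18 → write 2 carry 1
  0×12+1 = 1 → write 1
  8×12 = 96 → write 0 carry 6
  B×12+6 = 138 → write A carry 8
  4×12+8 = 56 → write 8 carry 3
  A×12+3 = 123 → write B carry 7
  2×12+7 = 31 → write F carry 1
  remaining carry: 1

0x1FB8A0120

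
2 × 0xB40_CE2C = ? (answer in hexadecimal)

0x16819C58

Multiply each base-16 digit by 2, carrying:
  C×2 = 24 → write 8 carry 1
  2×2+1 = 5 → write 5
  E×2 = 28 → write C carry 1
  C×2+1 = 25 → write 9 carry 1
  0×2+1 = 1 → write 1
  4×2 = 8 → write 8
  B×2 = 22 → write 6 carry 1
  remaining carry: 1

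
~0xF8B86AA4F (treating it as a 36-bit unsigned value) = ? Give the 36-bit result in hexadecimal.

0x0747955B0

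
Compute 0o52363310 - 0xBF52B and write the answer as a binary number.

0o52363310 = 0b101010011110011011001000 in binary.
0xBF52B = 0b10111111010100101011 in binary.
Subtract column by column in base 2:
  0-1 → 1 (borrow)
  0-1-1 → 0 (borrow)
  0-0-1 → 1 (borrow)
  1-1-1 → 1 (borrow)
  0-0-1 → 1 (borrow)
  0-1-1 → 0 (borrow)
  1-0-1 → 0
  1-0 → 1
  0-1 → 1 (borrow)
  1-0-1 → 0
  1-1 → 0
  0-0 → 0
  0-1 → 1 (borrow)
  1-1-1 → 1 (borrow)
  1-1-1 → 1 (borrow)
  1-1-1 → 1 (borrow)
  1-1-1 → 1 (borrow)
  0-1-1 → 0 (borrow)
  0-0-1 → 1 (borrow)
  1-1-1 → 1 (borrow)
  0-0-1 → 1 (borrow)
  1-0-1 → 0
  0-0 → 0
  1-0 → 1

0b100111011111000110011101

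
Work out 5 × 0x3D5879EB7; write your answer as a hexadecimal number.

0x132BA61993

Multiply each base-16 digit by 5, carrying:
  7×5 = 35 → write 3 carry 2
  B×5+2 = 57 → write 9 carry 3
  E×5+3 = 73 → write 9 carry 4
  9×5+4 = 49 → write 1 carry 3
  7×5+3 = 38 → write 6 carry 2
  8×5+2 = 42 → write A carry 2
  5×5+2 = 27 → write B carry 1
  D×5+1 = 66 → write 2 carry 4
  3×5+4 = 19 → write 3 carry 1
  remaining carry: 1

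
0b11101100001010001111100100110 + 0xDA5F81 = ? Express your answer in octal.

0b11101100001010001111100100110 = 0o3541217446 in octal.
0xDA5F81 = 0o66457601 in octal.
Add column by column in base 8, right to left:
  6+1 = 7
  4+0 = 4
  4+6 = 2 carry 1
  7+7+1 = 7 carry 1
  1+5+1 = 7
  2+4 = 6
  1+6 = 7
  4+6 = 2 carry 1
  5+0+1 = 6
  3+0 = 3

0o3627677247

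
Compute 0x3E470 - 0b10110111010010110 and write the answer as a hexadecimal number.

0b10110111010010110 = 0x16E96 in hexadecimal.
Subtract column by column in base 16:
  0-6 → A (borrow)
  7-9-1 → D (borrow)
  4-E-1 → 5 (borrow)
  E-6-1 → 7
  3-1 → 2

0x275DA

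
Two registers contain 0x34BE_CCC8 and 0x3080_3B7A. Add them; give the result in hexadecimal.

Add column by column in base 16, right to left:
  8+A = 2 carry 1
  C+7+1 = 4 carry 1
  C+B+1 = 8 carry 1
  C+3+1 = 0 carry 1
  E+0+1 = F
  B+8 = 3 carry 1
  4+0+1 = 5
  3+3 = 6

0x653F0842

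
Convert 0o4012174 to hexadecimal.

0x10147C

Each octal digit is 3 bits: 4=100 0=000 1=001 2=010 1=001 7=111 4=100.
Group the bits into nibbles: 0001 0000 0001 0100 0111 1100 → 10147C.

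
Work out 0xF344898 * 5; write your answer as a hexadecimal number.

Multiply each base-16 digit by 5, carrying:
  8×5 = 40 → write 8 carry 2
  9×5+2 = 47 → write F carry 2
  8×5+2 = 42 → write A carry 2
  4×5+2 = 22 → write 6 carry 1
  4×5+1 = 21 → write 5 carry 1
  3×5+1 = 16 → write 0 carry 1
  F×5+1 = 76 → write C carry 4
  remaining carry: 4

0x4C056AF8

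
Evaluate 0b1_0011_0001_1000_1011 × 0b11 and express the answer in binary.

Multiply each base-2 digit by 3, carrying:
  1×3 = 3 → write 1 carry 1
  1×3+1 = 4 → write 0 carry 2
  0×3+2 = 2 → write 0 carry 1
  1×3+1 = 4 → write 0 carry 2
  0×3+2 = 2 → write 0 carry 1
  0×3+1 = 1 → write 1
  0×3 = 0 → write 0
  1×3 = 3 → write 1 carry 1
  1×3+1 = 4 → write 0 carry 2
  0×3+2 = 2 → write 0 carry 1
  0×3+1 = 1 → write 1
  0×3 = 0 → write 0
  1×3 = 3 → write 1 carry 1
  1×3+1 = 4 → write 0 carry 2
  0×3+2 = 2 → write 0 carry 1
  0×3+1 = 1 → write 1
  1×3 = 3 → write 1 carry 1
  remaining carry: 1

0b111001010010100001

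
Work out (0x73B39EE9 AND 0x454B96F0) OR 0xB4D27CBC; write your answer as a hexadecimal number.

0x73B39EE9 AND 0x454B96F0 = 0x410396E0.
Then OR with 0xB4D27CBC.

0xF5D3FEFC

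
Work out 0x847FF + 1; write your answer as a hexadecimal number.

0x84800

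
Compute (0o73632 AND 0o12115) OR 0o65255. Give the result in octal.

0o77255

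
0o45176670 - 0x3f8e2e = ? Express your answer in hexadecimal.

0x556f8a

0o45176670 = 0x94fdb8 in hexadecimal.
Subtract column by column in base 16:
  8-e → a (borrow)
  b-2-1 → 8
  d-e → f (borrow)
  f-8-1 → 6
  4-f → 5 (borrow)
  9-3-1 → 5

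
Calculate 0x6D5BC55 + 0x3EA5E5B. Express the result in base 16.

Add column by column in base 16, right to left:
  5+B = 0 carry 1
  5+5+1 = B
  C+E = A carry 1
  B+5+1 = 1 carry 1
  5+A+1 = 0 carry 1
  D+E+1 = C carry 1
  6+3+1 = A

0xAC01AB0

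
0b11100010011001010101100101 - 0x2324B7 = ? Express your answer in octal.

0b11100010011001010101100101 = 0o342312545 in octal.
0x2324B7 = 0o10622267 in octal.
Subtract column by column in base 8:
  5-7 → 6 (borrow)
  4-6-1 → 5 (borrow)
  5-2-1 → 2
  2-2 → 0
  1-2 → 7 (borrow)
  3-6-1 → 4 (borrow)
  2-0-1 → 1
  4-1 → 3
  3-0 → 3

0o331470256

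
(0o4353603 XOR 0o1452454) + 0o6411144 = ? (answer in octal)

0o14312423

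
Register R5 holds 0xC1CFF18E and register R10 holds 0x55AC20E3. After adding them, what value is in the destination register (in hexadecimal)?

0x1177C1271

Add column by column in base 16, right to left:
  E+3 = 1 carry 1
  8+E+1 = 7 carry 1
  1+0+1 = 2
  F+2 = 1 carry 1
  F+C+1 = C carry 1
  C+A+1 = 7 carry 1
  1+5+1 = 7
  C+5 = 1 carry 1
  final carry 1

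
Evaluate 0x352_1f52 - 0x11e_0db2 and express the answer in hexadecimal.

0x23411a0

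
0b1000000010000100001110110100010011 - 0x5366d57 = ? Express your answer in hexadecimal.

0x1fcda7fbc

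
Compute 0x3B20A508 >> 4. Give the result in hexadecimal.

0x3B20A50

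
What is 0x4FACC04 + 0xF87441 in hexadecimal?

0x5F34045

Add column by column in base 16, right to left:
  4+1 = 5
  0+4 = 4
  C+4 = 0 carry 1
  C+7+1 = 4 carry 1
  A+8+1 = 3 carry 1
  F+F+1 = F carry 1
  4+0+1 = 5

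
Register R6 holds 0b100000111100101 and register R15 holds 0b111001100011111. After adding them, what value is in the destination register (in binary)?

Add column by column in base 2, right to left:
  1+1 = 0 carry 1
  0+1+1 = 0 carry 1
  1+1+1 = 1 carry 1
  0+1+1 = 0 carry 1
  0+1+1 = 0 carry 1
  1+0+1 = 0 carry 1
  1+0+1 = 0 carry 1
  1+0+1 = 0 carry 1
  1+1+1 = 1 carry 1
  0+1+1 = 0 carry 1
  0+0+1 = 1
  0+0 = 0
  0+1 = 1
  0+1 = 1
  1+1 = 0 carry 1
  final carry 1

0b1011010100000100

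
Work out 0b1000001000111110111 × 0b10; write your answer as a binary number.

0b10000010001111101110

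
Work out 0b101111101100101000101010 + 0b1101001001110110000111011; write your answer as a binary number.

Add column by column in base 2, right to left:
  0+1 = 1
  1+1 = 0 carry 1
  0+0+1 = 1
  1+1 = 0 carry 1
  0+1+1 = 0 carry 1
  1+1+1 = 1 carry 1
  0+0+1 = 1
  0+0 = 0
  0+0 = 0
  1+0 = 1
  0+1 = 1
  1+1 = 0 carry 1
  0+0+1 = 1
  0+1 = 1
  1+1 = 0 carry 1
  1+1+1 = 1 carry 1
  0+0+1 = 1
  1+0 = 1
  1+1 = 0 carry 1
  1+0+1 = 0 carry 1
  1+0+1 = 0 carry 1
  1+1+1 = 1 carry 1
  0+0+1 = 1
  1+1 = 0 carry 1
  0+1+1 = 0 carry 1
  final carry 1

0b10011000111011011001100101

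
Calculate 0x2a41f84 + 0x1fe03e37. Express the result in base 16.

Add column by column in base 16, right to left:
  4+7 = b
  8+3 = b
  f+e = d carry 1
  1+3+1 = 5
  4+0 = 4
  a+e = 8 carry 1
  2+f+1 = 2 carry 1
  0+1+1 = 2

0x22845dbb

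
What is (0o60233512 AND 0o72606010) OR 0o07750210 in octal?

0o67752210

0o60233512 AND 0o72606010 = 0o60202010.
Then OR with 0o07750210.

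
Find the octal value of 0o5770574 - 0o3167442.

0o2601132

Subtract column by column in base 8:
  4-2 → 2
  7-4 → 3
  5-4 → 1
  0-7 → 1 (borrow)
  7-6-1 → 0
  7-1 → 6
  5-3 → 2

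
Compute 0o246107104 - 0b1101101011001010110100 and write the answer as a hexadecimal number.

0o246107104 = 0x2988e44 in hexadecimal.
0b1101101011001010110100 = 0x36b2b4 in hexadecimal.
Subtract column by column in base 16:
  4-4 → 0
  4-b → 9 (borrow)
  e-2-1 → b
  8-b → d (borrow)
  8-6-1 → 1
  9-3 → 6
  2-0 → 2

0x261db90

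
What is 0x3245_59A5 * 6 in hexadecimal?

0x12DA019DE

Multiply each base-16 digit by 6, carrying:
  5×6 = 30 → write E carry 1
  A×6+1 = 61 → write D carry 3
  9×6+3 = 57 → write 9 carry 3
  5×6+3 = 33 → write 1 carry 2
  5×6+2 = 32 → write 0 carry 2
  4×6+2 = 26 → write A carry 1
  2×6+1 = 13 → write D
  3×6 = 18 → write 2 carry 1
  remaining carry: 1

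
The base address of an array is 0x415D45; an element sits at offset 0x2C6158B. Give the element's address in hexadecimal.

0x30772D0

Add column by column in base 16, right to left:
  5+B = 0 carry 1
  4+8+1 = D
  D+5 = 2 carry 1
  5+1+1 = 7
  1+6 = 7
  4+C = 0 carry 1
  0+2+1 = 3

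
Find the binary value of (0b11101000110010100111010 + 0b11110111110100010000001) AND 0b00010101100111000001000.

0b100110000001000

Add column by column in base 2, right to left:
  0+1 = 1
  1+0 = 1
  0+0 = 0
  1+0 = 1
  1+0 = 1
  1+0 = 1
  0+0 = 0
  0+1 = 1
  1+0 = 1
  0+0 = 0
  1+0 = 1
  0+1 = 1
  0+0 = 0
  1+1 = 0 carry 1
  1+1+1 = 1 carry 1
  0+1+1 = 0 carry 1
  0+1+1 = 0 carry 1
  0+1+1 = 0 carry 1
  1+0+1 = 0 carry 1
  0+1+1 = 0 carry 1
  1+1+1 = 1 carry 1
  1+1+1 = 1 carry 1
  1+1+1 = 1 carry 1
  final carry 1
Sum = 0b111100000100110110111011; now AND with 0b00010101100111000001000:
  111100000100110110111011
& 000010101100111000001000
= 000000000100110000001000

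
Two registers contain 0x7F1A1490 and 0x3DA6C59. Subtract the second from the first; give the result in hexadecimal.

0x7B3FA837

Subtract column by column in base 16:
  0-9 → 7 (borrow)
  9-5-1 → 3
  4-C → 8 (borrow)
  1-6-1 → A (borrow)
  A-A-1 → F (borrow)
  1-D-1 → 3 (borrow)
  F-3-1 → B
  7-0 → 7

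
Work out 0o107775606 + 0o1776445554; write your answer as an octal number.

Add column by column in base 8, right to left:
  6+4 = 2 carry 1
  0+5+1 = 6
  6+5 = 3 carry 1
  5+5+1 = 3 carry 1
  7+4+1 = 4 carry 1
  7+4+1 = 4 carry 1
  7+6+1 = 6 carry 1
  0+7+1 = 0 carry 1
  1+7+1 = 1 carry 1
  0+1+1 = 2

0o2106443362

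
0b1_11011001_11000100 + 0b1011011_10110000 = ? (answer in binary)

Add column by column in base 2, right to left:
  0+0 = 0
  0+0 = 0
  1+0 = 1
  0+0 = 0
  0+1 = 1
  0+1 = 1
  1+0 = 1
  1+1 = 0 carry 1
  1+1+1 = 1 carry 1
  0+1+1 = 0 carry 1
  0+0+1 = 1
  1+1 = 0 carry 1
  1+1+1 = 1 carry 1
  0+0+1 = 1
  1+1 = 0 carry 1
  1+0+1 = 0 carry 1
  1+0+1 = 0 carry 1
  final carry 1

0b100011010101110100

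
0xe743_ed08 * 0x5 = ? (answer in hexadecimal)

Multiply each base-16 digit by 5, carrying:
  8×5 = 40 → write 8 carry 2
  0×5+2 = 2 → write 2
  d×5 = 65 → write 1 carry 4
  e×5+4 = 74 → write a carry 4
  3×5+4 = 19 → write 3 carry 1
  4×5+1 = 21 → write 5 carry 1
  7×5+1 = 36 → write 4 carry 2
  e×5+2 = 72 → write 8 carry 4
  remaining carry: 4

0x48453a128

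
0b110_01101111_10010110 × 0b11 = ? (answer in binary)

0b100110100111011000010

Multiply each base-2 digit by 3, carrying:
  0×3 = 0 → write 0
  1×3 = 3 → write 1 carry 1
  1×3+1 = 4 → write 0 carry 2
  0×3+2 = 2 → write 0 carry 1
  1×3+1 = 4 → write 0 carry 2
  0×3+2 = 2 → write 0 carry 1
  0×3+1 = 1 → write 1
  1×3 = 3 → write 1 carry 1
  1×3+1 = 4 → write 0 carry 2
  1×3+2 = 5 → write 1 carry 2
  1×3+2 = 5 → write 1 carry 2
  1×3+2 = 5 → write 1 carry 2
  0×3+2 = 2 → write 0 carry 1
  1×3+1 = 4 → write 0 carry 2
  1×3+2 = 5 → write 1 carry 2
  0×3+2 = 2 → write 0 carry 1
  0×3+1 = 1 → write 1
  1×3 = 3 → write 1 carry 1
  1×3+1 = 4 → write 0 carry 2
  remaining carry: 10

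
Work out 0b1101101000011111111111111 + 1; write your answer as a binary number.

0b1101101000100000000000000

The trailing 14 digits are 1 (max in base 2), so adding 1 cascades: they roll to 0 and the next digit up increments.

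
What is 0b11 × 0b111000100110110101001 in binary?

Multiply each base-2 digit by 3, carrying:
  1×3 = 3 → write 1 carry 1
  0×3+1 = 1 → write 1
  0×3 = 0 → write 0
  1×3 = 3 → write 1 carry 1
  0×3+1 = 1 → write 1
  1×3 = 3 → write 1 carry 1
  0×3+1 = 1 → write 1
  1×3 = 3 → write 1 carry 1
  1×3+1 = 4 → write 0 carry 2
  0×3+2 = 2 → write 0 carry 1
  1×3+1 = 4 → write 0 carry 2
  1×3+2 = 5 → write 1 carry 2
  0×3+2 = 2 → write 0 carry 1
  0×3+1 = 1 → write 1
  1×3 = 3 → write 1 carry 1
  0×3+1 = 1 → write 1
  0×3 = 0 → write 0
  0×3 = 0 → write 0
  1×3 = 3 → write 1 carry 1
  1×3+1 = 4 → write 0 carry 2
  1×3+2 = 5 → write 1 carry 2
  remaining carry: 10

0b10101001110100011111011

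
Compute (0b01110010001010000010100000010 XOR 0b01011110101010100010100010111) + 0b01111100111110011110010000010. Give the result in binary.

0b10101001011110111110010010111

First 0b01110010001010000010100000010 XOR 0b01011110101010100010100010111 = 0b00101100100000100000000010101.
Add column by column in base 2, right to left:
  1+0 = 1
  0+1 = 1
  1+0 = 1
  0+0 = 0
  1+0 = 1
  0+0 = 0
  0+0 = 0
  0+1 = 1
  0+0 = 0
  0+0 = 0
  0+1 = 1
  0+1 = 1
  0+1 = 1
  0+1 = 1
  1+0 = 1
  0+0 = 0
  0+1 = 1
  0+1 = 1
  0+1 = 1
  0+1 = 1
  1+1 = 0 carry 1
  0+0+1 = 1
  0+0 = 0
  1+1 = 0 carry 1
  1+1+1 = 1 carry 1
  0+1+1 = 0 carry 1
  1+1+1 = 1 carry 1
  0+1+1 = 0 carry 1
  final carry 1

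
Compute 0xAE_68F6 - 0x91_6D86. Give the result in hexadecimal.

Subtract column by column in base 16:
  6-6 → 0
  F-8 → 7
  8-D → B (borrow)
  6-6-1 → F (borrow)
  E-1-1 → C
  A-9 → 1

0x1CFB70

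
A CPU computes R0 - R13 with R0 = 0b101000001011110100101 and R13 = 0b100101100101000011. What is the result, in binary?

0b100011011111001100010

Subtract column by column in base 2:
  1-1 → 0
  0-1 → 1 (borrow)
  1-0-1 → 0
  0-0 → 0
  0-0 → 0
  1-0 → 1
  0-1 → 1 (borrow)
  1-0-1 → 0
  1-1 → 0
  1-0 → 1
  1-0 → 1
  0-1 → 1 (borrow)
  1-1-1 → 1 (borrow)
  0-0-1 → 1 (borrow)
  0-1-1 → 0 (borrow)
  0-0-1 → 1 (borrow)
  0-0-1 → 1 (borrow)
  0-1-1 → 0 (borrow)
  1-0-1 → 0
  0-0 → 0
  1-0 → 1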